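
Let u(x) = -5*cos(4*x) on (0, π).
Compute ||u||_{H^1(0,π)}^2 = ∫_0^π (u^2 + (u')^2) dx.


||u||_{H^1(0,π)}^2 = 425*π/2

u'(x) = 20*sin(4*x).
Expand u² and (u')² and integrate term by term on (0, π), using: for integers n ≥ 1, ∫_0^π sin²(nx) dx = ∫_0^π cos²(nx) dx = π/2; for n ≠ n', ∫_0^π sin(nx)sin(n'x) dx = ∫_0^π cos(nx)cos(n'x) dx = 0; and by product-to-sum, ∫_0^π sin(nx)cos(n'x) dx = ½∫_0^π [sin((n+n')x) + sin((n−n')x)] dx, which is 0 when n+n' is even and 2n/(n²−n'²) when n+n' is odd (it need not vanish on (0, π)).
  u² squared terms: (-5)²·∫cos(4x)² dx = 25·π/2 = 25*π/2.
  So ∫_0^π u² dx = 25*π/2.
  (u')² squared terms: (20)²·∫sin(4x)² dx = 400·π/2 = 200*π.
  So ∫_0^π (u')² dx = 200*π.
||u||_{H^1}^2 = (25*π/2) + (200*π) = 425*π/2.


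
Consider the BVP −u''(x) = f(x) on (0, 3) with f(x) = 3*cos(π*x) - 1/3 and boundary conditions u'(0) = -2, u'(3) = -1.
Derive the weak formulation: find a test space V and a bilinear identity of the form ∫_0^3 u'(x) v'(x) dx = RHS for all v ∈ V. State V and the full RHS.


V = H^1(0, 3) (v unrestricted at boundary; u is determined up to an additive constant); weak form: ∫_0^3 u'v' dx = ∫_0^3 (3*cos(π*x) - 1/3) v dx − v(3) + 2·v(0) for all v ∈ V.

Multiply both sides by a test function v and integrate from 0 to 3:
  ∫_0^3 −u''(x) v(x) dx = ∫_0^3 f(x) v(x) dx.
Integrate the LHS by parts once:
  ∫_0^3 −u'' v dx = −[u'(x) v(x)]_0^3 + ∫_0^3 u'(x) v'(x) dx.
Thus ∫_0^3 u'(x) v'(x) dx = ∫_0^3 f(x) v(x) dx + [u'(x) v(x)]_0^3.
Choose V so that boundary terms are either known or forced to vanish.
u has inhomogeneous Neumann u'(0) = -2, u'(3) = -1. [u' v]_0^3 = (-1)·v(3) − (-2)·v(0) = − v(3) + 2·v(0). Take V = H^1(0, 3); boundary term becomes part of RHS.
Weak formulation: find u (satisfying any essential BC) such that ∫_0^3 u'(x) v'(x) dx = ∫_0^3 f v dx − v(3) + 2·v(0) for all v ∈ V (Neumann data are natural BCs: they enter the RHS as boundary terms).
Substituting f(x) = 3*cos(π*x) - 1/3, the right-hand side is ∫_0^3 (3*cos(π*x) - 1/3) v dx − v(3) + 2·v(0).
Compatibility check (pure Neumann): taking v ≡ 1 ∈ V gives 0 = ∫_0^3 f dx + (-1) − (-2), i.e. ∫_0^3 f dx must equal u'(0) − u'(3) = -1. Indeed ∫_0^3 (3*cos(π*x) - 1/3) dx = -1, so the data are compatible. The solution is then unique only up to an additive constant (fix it e.g. by requiring ∫_0^3 u dx = 0).


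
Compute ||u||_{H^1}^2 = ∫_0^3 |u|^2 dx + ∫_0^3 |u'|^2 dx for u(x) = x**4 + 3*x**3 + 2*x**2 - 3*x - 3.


||u||_{H^1}^2 = 4226247/140

The H^1 norm (squared) on an interval (0, L) is
  ||u||_{H^1}^2 = ∫_0^L u(x)^2 dx + ∫_0^L u'(x)^2 dx.
Compute u'(x) = 4*x**3 + 9*x**2 + 4*x - 3.
Then u(x)^2 = x**8 + 6*x**7 + 13*x**6 + 6*x**5 - 20*x**4 - 30*x**3 - 3*x**2 + 18*x + 9 and u'(x)^2 = 16*x**6 + 72*x**5 + 113*x**4 + 48*x**3 - 38*x**2 - 24*x + 9.
Integrate each monomial from 0 to 3 using ∫_0^3 c·x^n dx = c·3^(n+1)/(n+1):
  ∫_0^3 u(x)^2 dx = ∫_0^3 (x^8 + 6*x^7 + 13*x^6 + 6*x^5 - 20*x^4 - 30*x^3 - 3*x^2 + 18*x + 9) dx. Term by term:
    ∫_0^3 x^8 dx = 2187;  ∫_0^3 6*x^7 dx = 19683/4;  ∫_0^3 13*x^6 dx = 28431/7;
    ∫_0^3 6*x^5 dx = 729;  ∫_0^3 -20*x^4 dx = -972;  ∫_0^3 -30*x^3 dx = -1215/2;
    ∫_0^3 -3*x^2 dx = -27;  ∫_0^3 18*x dx = 81;  ∫_0^3 9 dx = 27.
  Sum: 2187 + 19683/4 + 28431/7 + 729 − 972 − 1215/2 − 27 + 81 + 27 = 291195/28.
  ∫_0^3 u'(x)^2 dx = ∫_0^3 (16*x^6 + 72*x^5 + 113*x^4 + 48*x^3 - 38*x^2 - 24*x + 9) dx. Term by term:
    ∫_0^3 16*x^6 dx = 34992/7;  ∫_0^3 72*x^5 dx = 8748;  ∫_0^3 113*x^4 dx = 27459/5;
    ∫_0^3 48*x^3 dx = 972;  ∫_0^3 -38*x^2 dx = -342;  ∫_0^3 -24*x dx = -108;
    ∫_0^3 9 dx = 27.
  Sum: 34992/7 + 8748 + 27459/5 + 972 − 342 − 108 + 27 = 692568/35.
Adding: ||u||_{H^1}^2 = 291195/28 + 692568/35 = 4226247/140.


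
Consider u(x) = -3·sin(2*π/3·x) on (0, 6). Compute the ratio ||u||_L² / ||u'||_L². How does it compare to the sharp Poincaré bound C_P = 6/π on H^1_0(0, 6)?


||u||_L² / ||u'||_L² = 3/(2*π) < C_P = 6/π.

u(x) = -3·sin(2*π/3·x), so u'(x) = -2*π*cos(2*π*x/3).
Writing u(x) = A·sin(kπx/L) with A = -3 and k = 4, use ∫_0^L sin²(kπx/L) dx = L/2 and ∫_0^L cos²(kπx/L) dx = L/2.
u² = 9·sin²(2*π/3·x) and (u')² = 4*π^2·cos²(2*π/3·x), and each of sin², cos² integrates to L/2 = 3 over (0, 6).
∫_0^6 u² dx = 27, so ||u||_L² = 3*sqrt(3).
∫_0^6 (u')² dx = 12*π^2, so ||u'||_L² = 2*sqrt(3)*π.
Ratio ||u||_L² / ||u'||_L² = 3/(2*π).
Sharp Poincaré constant on H^1_0(0, 6) is C_P = L/π = 6/π, achieved by sin(π/6·x).
This is the k = 4 harmonic; the ratio L/(kπ) is strictly less than C_P = L/π, consistent with the sharp inequality ||u||_L² ≤ C_P ||u'||_L².


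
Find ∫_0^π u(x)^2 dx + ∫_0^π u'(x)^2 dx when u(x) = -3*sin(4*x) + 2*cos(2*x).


||u||_{H^1(0,π)}^2 = 173*π/2

u'(x) = -4*sin(2*x) - 12*cos(4*x).
Expand u² and (u')² and integrate term by term on (0, π), using: for integers n ≥ 1, ∫_0^π sin²(nx) dx = ∫_0^π cos²(nx) dx = π/2; for n ≠ n', ∫_0^π sin(nx)sin(n'x) dx = ∫_0^π cos(nx)cos(n'x) dx = 0; and by product-to-sum, ∫_0^π sin(nx)cos(n'x) dx = ½∫_0^π [sin((n+n')x) + sin((n−n')x)] dx, which is 0 when n+n' is even and 2n/(n²−n'²) when n+n' is odd (it need not vanish on (0, π)).
  u² squared terms: (-3)²·∫sin(4x)² dx = 9·π/2 = 9*π/2;  (2)²·∫cos(2x)² dx = 4·π/2 = 2*π.
  u² cross terms: 2·(-3)·(2)·∫sin(4x)·cos(2x) dx = -12·(0) = 0.
  So ∫_0^π u² dx = 9*π/2 + 2*π + 0 = 13*π/2.
  (u')² squared terms: (-12)²·∫cos(4x)² dx = 144·π/2 = 72*π;  (-4)²·∫sin(2x)² dx = 16·π/2 = 8*π.
  (u')² cross terms: 2·(-12)·(-4)·∫cos(4x)·sin(2x) dx = 96·(0) = 0.
  So ∫_0^π (u')² dx = 72*π + 8*π + 0 = 80*π.
||u||_{H^1}^2 = (13*π/2) + (80*π) = 173*π/2.


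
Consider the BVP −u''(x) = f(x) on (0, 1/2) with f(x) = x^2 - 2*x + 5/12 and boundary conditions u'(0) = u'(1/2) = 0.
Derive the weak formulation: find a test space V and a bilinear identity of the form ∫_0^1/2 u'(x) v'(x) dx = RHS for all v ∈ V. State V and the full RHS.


V = H^1(0, 1/2) (no boundary constraint on v; u is determined up to an additive constant); weak form: ∫_0^1/2 u'v' dx = ∫_0^1/2 (x^2 - 2*x + 5/12) v dx for all v ∈ V.

Multiply both sides by a test function v and integrate from 0 to 1/2:
  ∫_0^1/2 −u''(x) v(x) dx = ∫_0^1/2 f(x) v(x) dx.
Integrate the LHS by parts once:
  ∫_0^1/2 −u'' v dx = −[u'(x) v(x)]_0^1/2 + ∫_0^1/2 u'(x) v'(x) dx.
Thus ∫_0^1/2 u'(x) v'(x) dx = ∫_0^1/2 f(x) v(x) dx + [u'(x) v(x)]_0^1/2.
Choose V so that boundary terms are either known or forced to vanish.
u has homogeneous Neumann: u'(0) = u'(1/2) = 0. So [u' v]_0^1/2 = 0·v(1/2) − 0·v(0) = 0 for any v; take V = H^1(0, 1/2).
Weak formulation: find u (satisfying any essential BC) such that ∫_0^1/2 u'(x) v'(x) dx = ∫_0^1/2 f v dx for all v ∈ V (homogeneous Neumann, so boundary terms vanish).
Substituting f(x) = x^2 - 2*x + 5/12, the right-hand side is ∫_0^1/2 (x^2 - 2*x + 5/12) v dx.
Compatibility check (pure Neumann): taking v ≡ 1 ∈ V gives 0 = ∫_0^1/2 f dx + (0) − (0), i.e. ∫_0^1/2 f dx must equal u'(0) − u'(1/2) = 0. Indeed ∫_0^1/2 (x^2 - 2*x + 5/12) dx = 0, so the data are compatible. The solution is then unique only up to an additive constant (fix it e.g. by requiring ∫_0^1/2 u dx = 0).


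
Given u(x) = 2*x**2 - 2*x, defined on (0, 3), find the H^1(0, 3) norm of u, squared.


||u||_{H^1}^2 = 762/5

The H^1 norm (squared) on an interval (0, L) is
  ||u||_{H^1}^2 = ∫_0^L u(x)^2 dx + ∫_0^L u'(x)^2 dx.
Compute u'(x) = 4*x - 2.
Then u(x)^2 = 4*x**4 - 8*x**3 + 4*x**2 and u'(x)^2 = 16*x**2 - 16*x + 4.
Integrate each monomial from 0 to 3 using ∫_0^3 c·x^n dx = c·3^(n+1)/(n+1):
  ∫_0^3 u(x)^2 dx = ∫_0^3 (4*x^4 - 8*x^3 + 4*x^2) dx. Term by term:
    ∫_0^3 4*x^4 dx = 972/5;  ∫_0^3 -8*x^3 dx = -162;  ∫_0^3 4*x^2 dx = 36.
  Sum: 972/5 − 162 + 36 = 342/5.
  ∫_0^3 u'(x)^2 dx = ∫_0^3 (16*x^2 - 16*x + 4) dx. Term by term:
    ∫_0^3 16*x^2 dx = 144;  ∫_0^3 -16*x dx = -72;  ∫_0^3 4 dx = 12.
  Sum: 144 − 72 + 12 = 84.
Adding: ||u||_{H^1}^2 = 342/5 + 84 = 762/5.


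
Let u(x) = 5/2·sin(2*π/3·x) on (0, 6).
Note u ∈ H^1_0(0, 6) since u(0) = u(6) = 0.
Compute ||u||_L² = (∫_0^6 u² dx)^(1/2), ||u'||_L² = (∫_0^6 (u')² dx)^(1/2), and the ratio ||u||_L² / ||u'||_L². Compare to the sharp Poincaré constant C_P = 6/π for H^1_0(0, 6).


||u||_L² / ||u'||_L² = 3/(2*π) < C_P = 6/π.

u(x) = 5/2·sin(2*π/3·x), so u'(x) = 5*π*cos(2*π*x/3)/3.
Writing u(x) = A·sin(kπx/L) with A = 5/2 and k = 4, use ∫_0^L sin²(kπx/L) dx = L/2 and ∫_0^L cos²(kπx/L) dx = L/2.
u² = 25/4·sin²(2*π/3·x) and (u')² = 25*π^2/9·cos²(2*π/3·x), and each of sin², cos² integrates to L/2 = 3 over (0, 6).
∫_0^6 u² dx = 75/4, so ||u||_L² = 5*sqrt(3)/2.
∫_0^6 (u')² dx = 25*π^2/3, so ||u'||_L² = 5*sqrt(3)*π/3.
Ratio ||u||_L² / ||u'||_L² = 3/(2*π).
Sharp Poincaré constant on H^1_0(0, 6) is C_P = L/π = 6/π, achieved by sin(π/6·x).
This is the k = 4 harmonic; the ratio L/(kπ) is strictly less than C_P = L/π, consistent with the sharp inequality ||u||_L² ≤ C_P ||u'||_L².


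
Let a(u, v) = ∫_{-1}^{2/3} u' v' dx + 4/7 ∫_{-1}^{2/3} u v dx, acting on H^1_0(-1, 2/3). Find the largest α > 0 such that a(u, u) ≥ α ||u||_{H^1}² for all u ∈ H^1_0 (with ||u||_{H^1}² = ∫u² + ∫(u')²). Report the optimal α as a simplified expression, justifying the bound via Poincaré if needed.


α = (100 + 63*π^2)/(7*(25 + 9*π^2))

Coercivity of a(·,·) on H^1_0(-1, 2/3) means a(u, u) ≥ α ||u||_{H^1}² for every u ∈ H^1_0.
The interval has length L = 5/3, and Poincaré/coercivity depend only on L. Here a(u, u) = ∫(u')² + (4/7)·∫u².
Here 0 < c = 4/7 < 1. The condition a(u,u) ≥ α||u||_{H^1}² reads (1−α)∫(u')² ≥ (α−c)∫u². Any admissible α is ≤ 1 (rapidly oscillating u have ∫u²/∫(u')² → 0), and α = 1 would force 0 ≥ (1−c)∫u², impossible since c < 1; so 1−α > 0. By the sharp Poincaré inequality on H^1_0 of an interval of length L, ∫(u')² ≥ (π/L)²∫u² with equality for the first sine mode sin(π(x−x₀)/L) (x₀ the left endpoint), so the inequality holds for all u iff (1−α)(π/L)² ≥ α − c, i.e. α ≤ ((π/L)² + c)/((π/L)² + 1) = (1 + c(L/π)²)/(1 + (L/π)²). With (π/L)² = 9*π^2/25 and c = 4/7, the largest admissible constant is α = ((π/L)² + c)/((π/L)² + 1).
Simplifying, α = (100 + 63*π^2)/(7*(25 + 9*π^2)).


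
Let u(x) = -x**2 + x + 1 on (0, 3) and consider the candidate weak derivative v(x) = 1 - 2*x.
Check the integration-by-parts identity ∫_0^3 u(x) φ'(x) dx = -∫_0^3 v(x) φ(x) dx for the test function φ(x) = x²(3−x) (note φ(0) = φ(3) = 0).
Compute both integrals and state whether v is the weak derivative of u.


LHS = 351/20, RHS = 351/20. Yes, v = u' weakly.

u(x) = -x**2 + x + 1, classical derivative u'(x) = 1 - 2*x.
φ(x) = x²(3−x), so φ'(x) = 3*x*(2 - x).
Note φ(0) = φ(3) = 0, so the boundary term u·φ vanishes.
LHS = ∫_0^3 u(x) φ'(x) dx = ∫_0^3 (3*x^4 - 9*x^3 + 3*x^2 + 6*x) dx. Term by term:
  ∫_0^3 3*x^4 dx = 729/5;  ∫_0^3 -9*x^3 dx = -729/4;  ∫_0^3 3*x^2 dx = 27;
  ∫_0^3 6*x dx = 27.
Sum: 729/5 − 729/4 + 27 + 27 = 351/20.
So LHS = 351/20.
∫_0^3 v(x) φ(x) dx = ∫_0^3 (2*x^4 - 7*x^3 + 3*x^2) dx. Term by term:
  ∫_0^3 2*x^4 dx = 486/5;  ∫_0^3 -7*x^3 dx = -567/4;  ∫_0^3 3*x^2 dx = 27.
Sum: 486/5 − 567/4 + 27 = -351/20.
So RHS = -∫_0^3 v(x) φ(x) dx = 351/20.
LHS = RHS, so the identity holds for this test φ.
Moreover u is smooth here and v(x) = u'(x) = 1 - 2*x pointwise, so the identity holds for every test function. Hence v is the weak derivative of u.


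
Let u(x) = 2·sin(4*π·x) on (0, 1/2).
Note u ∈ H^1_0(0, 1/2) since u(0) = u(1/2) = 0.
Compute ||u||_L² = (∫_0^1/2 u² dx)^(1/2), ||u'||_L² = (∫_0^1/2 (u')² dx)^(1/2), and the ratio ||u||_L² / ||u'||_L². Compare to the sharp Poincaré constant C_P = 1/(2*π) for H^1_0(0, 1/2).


||u||_L² / ||u'||_L² = 1/(4*π) < C_P = 1/(2*π).

u(x) = 2·sin(4*π·x), so u'(x) = 8*π*cos(4*π*x).
Writing u(x) = A·sin(kπx/L) with A = 2 and k = 2, use ∫_0^L sin²(kπx/L) dx = L/2 and ∫_0^L cos²(kπx/L) dx = L/2.
u² = 4·sin²(4*π·x) and (u')² = 64*π^2·cos²(4*π·x), and each of sin², cos² integrates to L/2 = 1/4 over (0, 1/2).
∫_0^1/2 u² dx = 1, so ||u||_L² = 1.
∫_0^1/2 (u')² dx = 16*π^2, so ||u'||_L² = 4*π.
Ratio ||u||_L² / ||u'||_L² = 1/(4*π).
Sharp Poincaré constant on H^1_0(0, 1/2) is C_P = L/π = 1/(2*π), achieved by sin(2*π·x).
This is the k = 2 harmonic; the ratio L/(kπ) is strictly less than C_P = L/π, consistent with the sharp inequality ||u||_L² ≤ C_P ||u'||_L².


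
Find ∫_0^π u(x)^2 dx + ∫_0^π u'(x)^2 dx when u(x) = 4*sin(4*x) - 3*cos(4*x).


||u||_{H^1(0,π)}^2 = 425*π/2

u'(x) = 12*sin(4*x) + 16*cos(4*x).
Expand u² and (u')² and integrate term by term on (0, π), using: for integers n ≥ 1, ∫_0^π sin²(nx) dx = ∫_0^π cos²(nx) dx = π/2; for n ≠ n', ∫_0^π sin(nx)sin(n'x) dx = ∫_0^π cos(nx)cos(n'x) dx = 0; and by product-to-sum, ∫_0^π sin(nx)cos(n'x) dx = ½∫_0^π [sin((n+n')x) + sin((n−n')x)] dx, which is 0 when n+n' is even and 2n/(n²−n'²) when n+n' is odd (it need not vanish on (0, π)).
  u² squared terms: (-3)²·∫cos(4x)² dx = 9·π/2 = 9*π/2;  (4)²·∫sin(4x)² dx = 16·π/2 = 8*π.
  u² cross terms: 2·(-3)·(4)·∫cos(4x)·sin(4x) dx = -24·(0) = 0.
  So ∫_0^π u² dx = 9*π/2 + 8*π + 0 = 25*π/2.
  (u')² squared terms: (12)²·∫sin(4x)² dx = 144·π/2 = 72*π;  (16)²·∫cos(4x)² dx = 256·π/2 = 128*π.
  (u')² cross terms: 2·(12)·(16)·∫sin(4x)·cos(4x) dx = 384·(0) = 0.
  So ∫_0^π (u')² dx = 72*π + 128*π + 0 = 200*π.
||u||_{H^1}^2 = (25*π/2) + (200*π) = 425*π/2.


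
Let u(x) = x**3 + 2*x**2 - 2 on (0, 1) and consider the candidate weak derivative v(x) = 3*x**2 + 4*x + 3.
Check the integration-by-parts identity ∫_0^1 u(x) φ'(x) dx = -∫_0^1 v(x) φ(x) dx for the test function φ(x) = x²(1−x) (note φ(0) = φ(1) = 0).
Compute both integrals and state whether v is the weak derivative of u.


LHS = -3/10, RHS = -11/20. No, v is not the weak derivative of u.

u(x) = x**3 + 2*x**2 - 2, classical derivative u'(x) = 3*x**2 + 4*x.
φ(x) = x²(1−x), so φ'(x) = x*(2 - 3*x).
Note φ(0) = φ(1) = 0, so the boundary term u·φ vanishes.
LHS = ∫_0^1 u(x) φ'(x) dx = ∫_0^1 (-3*x^5 - 4*x^4 + 4*x^3 + 6*x^2 - 4*x) dx. Term by term:
  ∫_0^1 -3*x^5 dx = -1/2;  ∫_0^1 -4*x^4 dx = -4/5;  ∫_0^1 4*x^3 dx = 1;
  ∫_0^1 6*x^2 dx = 2;  ∫_0^1 -4*x dx = -2.
Sum: -1/2 − 4/5 + 1 + 2 − 2 = -3/10.
So LHS = -3/10.
∫_0^1 v(x) φ(x) dx = ∫_0^1 (-3*x^5 - x^4 + x^3 + 3*x^2) dx. Term by term:
  ∫_0^1 -3*x^5 dx = -1/2;  ∫_0^1 -x^4 dx = -1/5;  ∫_0^1 x^3 dx = 1/4;
  ∫_0^1 3*x^2 dx = 1.
Sum: -1/2 − 1/5 + 1/4 + 1 = 11/20.
So RHS = -∫_0^1 v(x) φ(x) dx = -11/20.
LHS − RHS = 1/4 ≠ 0, so the identity fails.
(For a valid weak derivative the identity must hold for EVERY test function, in particular this one. The failure shows v is NOT the weak derivative of u.)
Correct weak derivative would be u'(x) = 3*x**2 + 4*x.


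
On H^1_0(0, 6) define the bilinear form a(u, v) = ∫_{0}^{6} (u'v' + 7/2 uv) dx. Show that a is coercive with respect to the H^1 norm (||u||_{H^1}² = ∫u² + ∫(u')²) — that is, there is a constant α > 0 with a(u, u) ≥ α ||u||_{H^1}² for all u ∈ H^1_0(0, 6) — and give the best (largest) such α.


α = 1

Coercivity of a(·,·) on H^1_0(0, 6) means a(u, u) ≥ α ||u||_{H^1}² for every u ∈ H^1_0.
The interval has length L = 6, and Poincaré/coercivity depend only on L. Here a(u, u) = ∫(u')² + (7/2)·∫u².
Here c = 7/2 ≥ 1, so a(u,u) = ∫(u')² + c∫u² ≥ ∫(u')² + ∫u² = ||u||_{H^1}², i.e. α = 1 works. No larger α is possible: a(u,u) ≥ α||u||_{H^1}² means (1−α)∫(u')² ≥ (α−c)∫u², and for the modes u_n = sin(nπ(x−x₀)/L) (x₀ the left endpoint) one has ∫u_n²/∫(u_n')² = (L/(nπ))² → 0, so a(u_n,u_n)/||u_n||_{H^1}² → 1. Hence the optimal constant is α = 1.
Therefore α = 1.


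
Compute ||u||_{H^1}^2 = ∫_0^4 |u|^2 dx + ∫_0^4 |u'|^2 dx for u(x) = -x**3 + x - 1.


||u||_{H^1}^2 = 397688/105

The H^1 norm (squared) on an interval (0, L) is
  ||u||_{H^1}^2 = ∫_0^L u(x)^2 dx + ∫_0^L u'(x)^2 dx.
Compute u'(x) = 1 - 3*x**2.
Then u(x)^2 = x**6 - 2*x**4 + 2*x**3 + x**2 - 2*x + 1 and u'(x)^2 = 9*x**4 - 6*x**2 + 1.
Integrate each monomial from 0 to 4 using ∫_0^4 c·x^n dx = c·4^(n+1)/(n+1):
  ∫_0^4 u(x)^2 dx = ∫_0^4 (x^6 - 2*x^4 + 2*x^3 + x^2 - 2*x + 1) dx. Term by term:
    ∫_0^4 x^6 dx = 16384/7;  ∫_0^4 -2*x^4 dx = -2048/5;  ∫_0^4 2*x^3 dx = 128;
    ∫_0^4 x^2 dx = 64/3;  ∫_0^4 -2*x dx = -16;  ∫_0^4 1 dx = 4.
  Sum: 16384/7 − 2048/5 + 128 + 64/3 − 16 + 4 = 217172/105.
  ∫_0^4 u'(x)^2 dx = ∫_0^4 (9*x^4 - 6*x^2 + 1) dx. Term by term:
    ∫_0^4 9*x^4 dx = 9216/5;  ∫_0^4 -6*x^2 dx = -128;  ∫_0^4 1 dx = 4.
  Sum: 9216/5 − 128 + 4 = 8596/5.
Adding: ||u||_{H^1}^2 = 217172/105 + 8596/5 = 397688/105.


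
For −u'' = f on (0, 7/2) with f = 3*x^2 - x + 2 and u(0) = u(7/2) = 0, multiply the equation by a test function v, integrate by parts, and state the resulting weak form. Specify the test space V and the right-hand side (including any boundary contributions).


V = H^1_0(0, 7/2) (so v(0) = v(7/2) = 0); weak form: ∫_0^7/2 u'v' dx = ∫_0^7/2 (3*x^2 - x + 2) v dx for all v ∈ V.

Multiply both sides by a test function v and integrate from 0 to 7/2:
  ∫_0^7/2 −u''(x) v(x) dx = ∫_0^7/2 f(x) v(x) dx.
Integrate the LHS by parts once:
  ∫_0^7/2 −u'' v dx = −[u'(x) v(x)]_0^7/2 + ∫_0^7/2 u'(x) v'(x) dx.
Thus ∫_0^7/2 u'(x) v'(x) dx = ∫_0^7/2 f(x) v(x) dx + [u'(x) v(x)]_0^7/2.
Choose V so that boundary terms are either known or forced to vanish.
u is Dirichlet: u(0) = u(7/2) = 0. Let V = H^1_0(0, 7/2); then v(0) = v(7/2) = 0, and [u' v]_0^7/2 = 0.
Weak formulation: find u (satisfying any essential BC) such that ∫_0^7/2 u'(x) v'(x) dx = ∫_0^7/2 f v dx for all v ∈ V.
Substituting f(x) = 3*x^2 - x + 2, the right-hand side is ∫_0^7/2 (3*x^2 - x + 2) v dx.


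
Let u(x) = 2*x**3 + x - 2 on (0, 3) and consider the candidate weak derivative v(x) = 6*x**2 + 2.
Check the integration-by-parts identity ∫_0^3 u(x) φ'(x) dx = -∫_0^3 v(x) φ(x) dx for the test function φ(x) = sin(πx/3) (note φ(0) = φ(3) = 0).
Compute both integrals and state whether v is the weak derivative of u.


LHS = -168/π + 648/π^3, RHS = -174/π + 648/π^3. No, v is not the weak derivative of u.

u(x) = 2*x**3 + x - 2, classical derivative u'(x) = 6*x**2 + 1.
φ(x) = sin(πx/3), so φ'(x) = π*cos(π*x/3)/3.
Note φ(0) = φ(3) = 0, so the boundary term u·φ vanishes.
LHS = ∫_0^3 u(x) φ'(x) dx = ∫_0^3 (2*π*x^3*cos(π*x/3)/3 + π*x*cos(π*x/3)/3 - 2*π*cos(π*x/3)/3) dx. Term by term:
  ∫_0^3 -2*π*cos(π*x/3)/3 dx = 0;  ∫_0^3 π*x*cos(π*x/3)/3 dx = -6/π;  ∫_0^3 2*π*x^3*cos(π*x/3)/3 dx = -162/π + 648/π^3.
Sum: 0 − 6/π + -162/π + 648/π^3 = -168/π + 648/π^3.
So LHS = -168/π + 648/π^3.
∫_0^3 v(x) φ(x) dx = ∫_0^3 (6*x^2*sin(π*x/3) + 2*sin(π*x/3)) dx. Term by term:
  ∫_0^3 2*sin(π*x/3) dx = 12/π;  ∫_0^3 6*x^2*sin(π*x/3) dx = -648/π^3 + 162/π.
Sum: 12/π + -648/π^3 + 162/π = -648/π^3 + 174/π.
So RHS = -∫_0^3 v(x) φ(x) dx = -174/π + 648/π^3.
LHS − RHS = 6/π ≠ 0, so the identity fails.
(For a valid weak derivative the identity must hold for EVERY test function, in particular this one. The failure shows v is NOT the weak derivative of u.)
Correct weak derivative would be u'(x) = 6*x**2 + 1.


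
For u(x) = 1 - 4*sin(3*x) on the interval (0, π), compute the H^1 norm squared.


||u||_{H^1(0,π)}^2 = -16/3 + 81*π

u'(x) = -12*cos(3*x).
Expand u² and (u')² and integrate term by term on (0, π), using: for integers n ≥ 1, ∫_0^π sin²(nx) dx = ∫_0^π cos²(nx) dx = π/2; for n ≠ n', ∫_0^π sin(nx)sin(n'x) dx = ∫_0^π cos(nx)cos(n'x) dx = 0; and by product-to-sum, ∫_0^π sin(nx)cos(n'x) dx = ½∫_0^π [sin((n+n')x) + sin((n−n')x)] dx, which is 0 when n+n' is even and 2n/(n²−n'²) when n+n' is odd (it need not vanish on (0, π)). For the constant mode: ∫_0^π 1 dx = π, ∫_0^π cos(nx) dx = 0, ∫_0^π sin(nx) dx = (1−(−1)^n)/n.
  u² squared terms: (1)²·∫1 dx = 1·π = π;  (-4)²·∫sin(3x)² dx = 16·π/2 = 8*π.
  u² cross terms: 2·(1)·(-4)·∫1·sin(3x) dx = -8·(2/3) = -16/3.
  So ∫_0^π u² dx = π + 8*π − 16/3 = -16/3 + 9*π.
  (u')² squared terms: (-12)²·∫cos(3x)² dx = 144·π/2 = 72*π.
  So ∫_0^π (u')² dx = 72*π.
||u||_{H^1}^2 = (-16/3 + 9*π) + (72*π) = -16/3 + 81*π.


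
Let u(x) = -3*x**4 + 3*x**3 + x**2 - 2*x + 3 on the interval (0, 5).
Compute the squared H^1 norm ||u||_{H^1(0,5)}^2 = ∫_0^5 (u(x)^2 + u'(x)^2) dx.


||u||_{H^1}^2 = 26591155/12

The H^1 norm (squared) on an interval (0, L) is
  ||u||_{H^1}^2 = ∫_0^L u(x)^2 dx + ∫_0^L u'(x)^2 dx.
Compute u'(x) = -12*x**3 + 9*x**2 + 2*x - 2.
Then u(x)^2 = 9*x**8 - 18*x**7 + 3*x**6 + 18*x**5 - 29*x**4 + 14*x**3 + 10*x**2 - 12*x + 9 and u'(x)^2 = 144*x**6 - 216*x**5 + 33*x**4 + 84*x**3 - 32*x**2 - 8*x + 4.
Integrate each monomial from 0 to 5 using ∫_0^5 c·x^n dx = c·5^(n+1)/(n+1):
  ∫_0^5 u(x)^2 dx = ∫_0^5 (9*x^8 - 18*x^7 + 3*x^6 + 18*x^5 - 29*x^4 + 14*x^3 + 10*x^2 - 12*x + 9) dx. Term by term:
    ∫_0^5 9*x^8 dx = 1953125;  ∫_0^5 -18*x^7 dx = -3515625/4;  ∫_0^5 3*x^6 dx = 234375/7;
    ∫_0^5 18*x^5 dx = 46875;  ∫_0^5 -29*x^4 dx = -18125;  ∫_0^5 14*x^3 dx = 4375/2;
    ∫_0^5 10*x^2 dx = 1250/3;  ∫_0^5 -12*x dx = -150;  ∫_0^5 9 dx = 45.
  Sum: 1953125 − 3515625/4 + 234375/7 + 46875 − 18125 + 4375/2 + 1250/3 − 150 + 45 = 95671805/84.
  ∫_0^5 u'(x)^2 dx = ∫_0^5 (144*x^6 - 216*x^5 + 33*x^4 + 84*x^3 - 32*x^2 - 8*x + 4) dx. Term by term:
    ∫_0^5 144*x^6 dx = 11250000/7;  ∫_0^5 -216*x^5 dx = -562500;  ∫_0^5 33*x^4 dx = 20625;
    ∫_0^5 84*x^3 dx = 13125;  ∫_0^5 -32*x^2 dx = -4000/3;  ∫_0^5 -8*x dx = -100;
    ∫_0^5 4 dx = 20.
  Sum: 11250000/7 − 562500 + 20625 + 13125 − 4000/3 − 100 + 20 = 22616570/21.
Adding: ||u||_{H^1}^2 = 95671805/84 + 22616570/21 = 26591155/12.


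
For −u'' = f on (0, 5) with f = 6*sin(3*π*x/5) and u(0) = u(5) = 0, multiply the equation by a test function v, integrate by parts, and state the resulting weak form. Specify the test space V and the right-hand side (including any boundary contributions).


V = H^1_0(0, 5) (so v(0) = v(5) = 0); weak form: ∫_0^5 u'v' dx = ∫_0^5 (6*sin(3*π*x/5)) v dx for all v ∈ V.

Multiply both sides by a test function v and integrate from 0 to 5:
  ∫_0^5 −u''(x) v(x) dx = ∫_0^5 f(x) v(x) dx.
Integrate the LHS by parts once:
  ∫_0^5 −u'' v dx = −[u'(x) v(x)]_0^5 + ∫_0^5 u'(x) v'(x) dx.
Thus ∫_0^5 u'(x) v'(x) dx = ∫_0^5 f(x) v(x) dx + [u'(x) v(x)]_0^5.
Choose V so that boundary terms are either known or forced to vanish.
u is Dirichlet: u(0) = u(5) = 0. Let V = H^1_0(0, 5); then v(0) = v(5) = 0, and [u' v]_0^5 = 0.
Weak formulation: find u (satisfying any essential BC) such that ∫_0^5 u'(x) v'(x) dx = ∫_0^5 f v dx for all v ∈ V.
Substituting f(x) = 6*sin(3*π*x/5), the right-hand side is ∫_0^5 (6*sin(3*π*x/5)) v dx.


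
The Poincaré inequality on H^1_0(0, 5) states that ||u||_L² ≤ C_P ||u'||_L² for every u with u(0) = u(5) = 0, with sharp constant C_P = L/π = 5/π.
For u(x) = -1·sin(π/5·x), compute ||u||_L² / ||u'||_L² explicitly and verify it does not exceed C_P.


||u||_L² / ||u'||_L² = 5/π = C_P.

u(x) = -1·sin(π/5·x), so u'(x) = -π*cos(π*x/5)/5.
Writing u(x) = A·sin(kπx/L) with A = -1 and k = 1, use ∫_0^L sin²(kπx/L) dx = L/2 and ∫_0^L cos²(kπx/L) dx = L/2.
u² = 1·sin²(π/5·x) and (u')² = π^2/25·cos²(π/5·x), and each of sin², cos² integrates to L/2 = 5/2 over (0, 5).
∫_0^5 u² dx = 5/2, so ||u||_L² = sqrt(10)/2.
∫_0^5 (u')² dx = π^2/10, so ||u'||_L² = sqrt(10)*π/10.
Ratio ||u||_L² / ||u'||_L² = 5/π.
Sharp Poincaré constant on H^1_0(0, 5) is C_P = L/π = 5/π, achieved by sin(π/5·x).
This is the k = 1 eigenfunction (up to amplitude), so the ratio equals the sharp Poincaré constant exactly.


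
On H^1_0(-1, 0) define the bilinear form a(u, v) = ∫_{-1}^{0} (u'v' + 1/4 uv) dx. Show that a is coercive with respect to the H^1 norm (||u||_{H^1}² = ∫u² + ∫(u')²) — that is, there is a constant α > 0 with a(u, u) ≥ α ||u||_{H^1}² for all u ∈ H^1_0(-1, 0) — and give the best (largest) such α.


α = (1/4 + π^2)/(1 + π^2)

Coercivity of a(·,·) on H^1_0(-1, 0) means a(u, u) ≥ α ||u||_{H^1}² for every u ∈ H^1_0.
The interval has length L = 1, and Poincaré/coercivity depend only on L. Here a(u, u) = ∫(u')² + (1/4)·∫u².
Here 0 < c = 1/4 < 1. The condition a(u,u) ≥ α||u||_{H^1}² reads (1−α)∫(u')² ≥ (α−c)∫u². Any admissible α is ≤ 1 (rapidly oscillating u have ∫u²/∫(u')² → 0), and α = 1 would force 0 ≥ (1−c)∫u², impossible since c < 1; so 1−α > 0. By the sharp Poincaré inequality on H^1_0 of an interval of length L, ∫(u')² ≥ (π/L)²∫u² with equality for the first sine mode sin(π(x−x₀)/L) (x₀ the left endpoint), so the inequality holds for all u iff (1−α)(π/L)² ≥ α − c, i.e. α ≤ ((π/L)² + c)/((π/L)² + 1) = (1 + c(L/π)²)/(1 + (L/π)²). With (π/L)² = π^2 and c = 1/4, the largest admissible constant is α = ((π/L)² + c)/((π/L)² + 1).
Simplifying, α = (1/4 + π^2)/(1 + π^2).


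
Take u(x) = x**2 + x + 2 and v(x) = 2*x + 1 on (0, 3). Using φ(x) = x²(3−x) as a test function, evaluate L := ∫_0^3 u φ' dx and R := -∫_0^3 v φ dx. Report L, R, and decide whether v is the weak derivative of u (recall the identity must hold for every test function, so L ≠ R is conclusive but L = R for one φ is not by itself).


LHS = -621/20, RHS = -621/20. Yes, v = u' weakly.

u(x) = x**2 + x + 2, classical derivative u'(x) = 2*x + 1.
φ(x) = x²(3−x), so φ'(x) = 3*x*(2 - x).
Note φ(0) = φ(3) = 0, so the boundary term u·φ vanishes.
LHS = ∫_0^3 u(x) φ'(x) dx = ∫_0^3 (-3*x^4 + 3*x^3 + 12*x) dx. Term by term:
  ∫_0^3 -3*x^4 dx = -729/5;  ∫_0^3 3*x^3 dx = 243/4;  ∫_0^3 12*x dx = 54.
Sum: -729/5 + 243/4 + 54 = -621/20.
So LHS = -621/20.
∫_0^3 v(x) φ(x) dx = ∫_0^3 (-2*x^4 + 5*x^3 + 3*x^2) dx. Term by term:
  ∫_0^3 -2*x^4 dx = -486/5;  ∫_0^3 5*x^3 dx = 405/4;  ∫_0^3 3*x^2 dx = 27.
Sum: -486/5 + 405/4 + 27 = 621/20.
So RHS = -∫_0^3 v(x) φ(x) dx = -621/20.
LHS = RHS, so the identity holds for this test φ.
Moreover u is smooth here and v(x) = u'(x) = 2*x + 1 pointwise, so the identity holds for every test function. Hence v is the weak derivative of u.


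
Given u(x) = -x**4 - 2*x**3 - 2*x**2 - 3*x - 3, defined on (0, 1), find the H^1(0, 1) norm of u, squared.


||u||_{H^1}^2 = 15083/126

The H^1 norm (squared) on an interval (0, L) is
  ||u||_{H^1}^2 = ∫_0^L u(x)^2 dx + ∫_0^L u'(x)^2 dx.
Compute u'(x) = -4*x**3 - 6*x**2 - 4*x - 3.
Then u(x)^2 = x**8 + 4*x**7 + 8*x**6 + 14*x**5 + 22*x**4 + 24*x**3 + 21*x**2 + 18*x + 9 and u'(x)^2 = 16*x**6 + 48*x**5 + 68*x**4 + 72*x**3 + 52*x**2 + 24*x + 9.
Integrate each monomial from 0 to 1 using ∫_0^1 c·x^n dx = c·1^(n+1)/(n+1):
  ∫_0^1 u(x)^2 dx = ∫_0^1 (x^8 + 4*x^7 + 8*x^6 + 14*x^5 + 22*x^4 + 24*x^3 + 21*x^2 + 18*x + 9) dx. Term by term:
    ∫_0^1 x^8 dx = 1/9;  ∫_0^1 4*x^7 dx = 1/2;  ∫_0^1 8*x^6 dx = 8/7;
    ∫_0^1 14*x^5 dx = 7/3;  ∫_0^1 22*x^4 dx = 22/5;  ∫_0^1 24*x^3 dx = 6;
    ∫_0^1 21*x^2 dx = 7;  ∫_0^1 18*x dx = 9;  ∫_0^1 9 dx = 9.
  Sum: 1/9 + 1/2 + 8/7 + 7/3 + 22/5 + 6 + 7 + 9 + 9 = 24877/630.
  ∫_0^1 u'(x)^2 dx = ∫_0^1 (16*x^6 + 48*x^5 + 68*x^4 + 72*x^3 + 52*x^2 + 24*x + 9) dx. Term by term:
    ∫_0^1 16*x^6 dx = 16/7;  ∫_0^1 48*x^5 dx = 8;  ∫_0^1 68*x^4 dx = 68/5;
    ∫_0^1 72*x^3 dx = 18;  ∫_0^1 52*x^2 dx = 52/3;  ∫_0^1 24*x dx = 12;
    ∫_0^1 9 dx = 9.
  Sum: 16/7 + 8 + 68/5 + 18 + 52/3 + 12 + 9 = 8423/105.
Adding: ||u||_{H^1}^2 = 24877/630 + 8423/105 = 15083/126.


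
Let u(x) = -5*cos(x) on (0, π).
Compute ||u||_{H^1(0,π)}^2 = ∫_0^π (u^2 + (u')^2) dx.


||u||_{H^1(0,π)}^2 = 25*π

u'(x) = 5*sin(x).
Expand u² and (u')² and integrate term by term on (0, π), using: for integers n ≥ 1, ∫_0^π sin²(nx) dx = ∫_0^π cos²(nx) dx = π/2; for n ≠ n', ∫_0^π sin(nx)sin(n'x) dx = ∫_0^π cos(nx)cos(n'x) dx = 0; and by product-to-sum, ∫_0^π sin(nx)cos(n'x) dx = ½∫_0^π [sin((n+n')x) + sin((n−n')x)] dx, which is 0 when n+n' is even and 2n/(n²−n'²) when n+n' is odd (it need not vanish on (0, π)).
  u² squared terms: (-5)²·∫cos(x)² dx = 25·π/2 = 25*π/2.
  So ∫_0^π u² dx = 25*π/2.
  (u')² squared terms: (5)²·∫sin(x)² dx = 25·π/2 = 25*π/2.
  So ∫_0^π (u')² dx = 25*π/2.
||u||_{H^1}^2 = (25*π/2) + (25*π/2) = 25*π.


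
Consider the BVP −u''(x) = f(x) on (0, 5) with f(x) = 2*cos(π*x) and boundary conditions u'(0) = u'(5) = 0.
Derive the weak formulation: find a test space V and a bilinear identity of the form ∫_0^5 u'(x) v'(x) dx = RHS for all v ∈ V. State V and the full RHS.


V = H^1(0, 5) (no boundary constraint on v; u is determined up to an additive constant); weak form: ∫_0^5 u'v' dx = ∫_0^5 (2*cos(π*x)) v dx for all v ∈ V.

Multiply both sides by a test function v and integrate from 0 to 5:
  ∫_0^5 −u''(x) v(x) dx = ∫_0^5 f(x) v(x) dx.
Integrate the LHS by parts once:
  ∫_0^5 −u'' v dx = −[u'(x) v(x)]_0^5 + ∫_0^5 u'(x) v'(x) dx.
Thus ∫_0^5 u'(x) v'(x) dx = ∫_0^5 f(x) v(x) dx + [u'(x) v(x)]_0^5.
Choose V so that boundary terms are either known or forced to vanish.
u has homogeneous Neumann: u'(0) = u'(5) = 0. So [u' v]_0^5 = 0·v(5) − 0·v(0) = 0 for any v; take V = H^1(0, 5).
Weak formulation: find u (satisfying any essential BC) such that ∫_0^5 u'(x) v'(x) dx = ∫_0^5 f v dx for all v ∈ V (homogeneous Neumann, so boundary terms vanish).
Substituting f(x) = 2*cos(π*x), the right-hand side is ∫_0^5 (2*cos(π*x)) v dx.
Compatibility check (pure Neumann): taking v ≡ 1 ∈ V gives 0 = ∫_0^5 f dx + (0) − (0), i.e. ∫_0^5 f dx must equal u'(0) − u'(5) = 0. Indeed ∫_0^5 (2*cos(π*x)) dx = 0, so the data are compatible. The solution is then unique only up to an additive constant (fix it e.g. by requiring ∫_0^5 u dx = 0).


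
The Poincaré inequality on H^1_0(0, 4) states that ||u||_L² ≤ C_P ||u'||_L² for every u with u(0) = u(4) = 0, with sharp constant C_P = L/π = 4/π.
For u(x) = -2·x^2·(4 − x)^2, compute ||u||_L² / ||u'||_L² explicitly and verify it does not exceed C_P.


||u||_L² / ||u'||_L² = 2*sqrt(3)/3 < C_P = 4/π.

u(x) = -2·x^2·(4 − x)^2, so u'(x) = 8*x*(-x^2 + 6*x - 8).
u(x) = -2·x^2·(4 − x)^2 vanishes at x = 0 and x = 4, so u ∈ H^1_0(0, 4). Differentiate via the product rule and integrate the resulting polynomials term by term.
  ∫_0^4 u² dx = ∫_0^4 (4*x^8 - 64*x^7 + 384*x^6 - 1024*x^5 + 1024*x^4) dx. Term by term:
    ∫_0^4 4*x^8 dx = 1048576/9;  ∫_0^4 -64*x^7 dx = -524288;  ∫_0^4 384*x^6 dx = 6291456/7;
    ∫_0^4 -1024*x^5 dx = -2097152/3;  ∫_0^4 1024*x^4 dx = 1048576/5.
  Sum: 1048576/9 − 524288 + 6291456/7 − 2097152/3 + 1048576/5 = 524288/315.
  ∫_0^4 (u')² dx = ∫_0^4 (64*x^6 - 768*x^5 + 3328*x^4 - 6144*x^3 + 4096*x^2) dx. Term by term:
    ∫_0^4 64*x^6 dx = 1048576/7;  ∫_0^4 -768*x^5 dx = -524288;  ∫_0^4 3328*x^4 dx = 3407872/5;
    ∫_0^4 -6144*x^3 dx = -393216;  ∫_0^4 4096*x^2 dx = 262144/3.
  Sum: 1048576/7 − 524288 + 3407872/5 − 393216 + 262144/3 = 131072/105.
∫_0^4 u² dx = 524288/315, so ||u||_L² = 512*sqrt(70)/105.
∫_0^4 (u')² dx = 131072/105, so ||u'||_L² = 256*sqrt(210)/105.
Ratio ||u||_L² / ||u'||_L² = 2*sqrt(3)/3.
Sharp Poincaré constant on H^1_0(0, 4) is C_P = L/π = 4/π, achieved by sin(π/4·x).
A polynomial bump cannot attain the sharp Poincaré constant (only the first sine eigenfunction does), so the ratio is strictly less than C_P, consistent with ||u||_L² ≤ C_P ||u'||_L².


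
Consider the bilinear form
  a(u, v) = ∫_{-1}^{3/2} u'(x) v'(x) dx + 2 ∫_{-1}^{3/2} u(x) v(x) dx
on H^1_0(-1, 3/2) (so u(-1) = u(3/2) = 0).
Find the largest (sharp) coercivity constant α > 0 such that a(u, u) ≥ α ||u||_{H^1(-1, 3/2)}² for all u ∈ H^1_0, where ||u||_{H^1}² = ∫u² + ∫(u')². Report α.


α = 1

Coercivity of a(·,·) on H^1_0(-1, 3/2) means a(u, u) ≥ α ||u||_{H^1}² for every u ∈ H^1_0.
The interval has length L = 5/2, and Poincaré/coercivity depend only on L. Here a(u, u) = ∫(u')² + (2)·∫u².
Here c = 2 ≥ 1, so a(u,u) = ∫(u')² + c∫u² ≥ ∫(u')² + ∫u² = ||u||_{H^1}², i.e. α = 1 works. No larger α is possible: a(u,u) ≥ α||u||_{H^1}² means (1−α)∫(u')² ≥ (α−c)∫u², and for the modes u_n = sin(nπ(x−x₀)/L) (x₀ the left endpoint) one has ∫u_n²/∫(u_n')² = (L/(nπ))² → 0, so a(u_n,u_n)/||u_n||_{H^1}² → 1. Hence the optimal constant is α = 1.
Therefore α = 1.


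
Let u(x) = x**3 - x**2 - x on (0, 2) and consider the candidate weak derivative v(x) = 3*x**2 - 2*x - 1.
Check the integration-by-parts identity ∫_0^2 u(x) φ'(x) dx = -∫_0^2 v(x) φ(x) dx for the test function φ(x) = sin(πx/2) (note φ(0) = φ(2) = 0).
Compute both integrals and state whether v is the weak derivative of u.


LHS = -12/π + 96/π^3, RHS = -12/π + 96/π^3. Yes, v = u' weakly.

u(x) = x**3 - x**2 - x, classical derivative u'(x) = 3*x**2 - 2*x - 1.
φ(x) = sin(πx/2), so φ'(x) = π*cos(π*x/2)/2.
Note φ(0) = φ(2) = 0, so the boundary term u·φ vanishes.
LHS = ∫_0^2 u(x) φ'(x) dx = ∫_0^2 (π*x^3*cos(π*x/2)/2 - π*x^2*cos(π*x/2)/2 - π*x*cos(π*x/2)/2) dx. Term by term:
  ∫_0^2 π*x^3*cos(π*x/2)/2 dx = -24/π + 96/π^3;  ∫_0^2 -π*x*cos(π*x/2)/2 dx = 4/π;  ∫_0^2 -π*x^2*cos(π*x/2)/2 dx = 8/π.
Sum: -24/π + 96/π^3 + 4/π + 8/π = -12/π + 96/π^3.
So LHS = -12/π + 96/π^3.
∫_0^2 v(x) φ(x) dx = ∫_0^2 (3*x^2*sin(π*x/2) - 2*x*sin(π*x/2) - sin(π*x/2)) dx. Term by term:
  ∫_0^2 -sin(π*x/2) dx = -4/π;  ∫_0^2 -2*x*sin(π*x/2) dx = -8/π;  ∫_0^2 3*x^2*sin(π*x/2) dx = -96/π^3 + 24/π.
Sum: -4/π − 8/π + -96/π^3 + 24/π = -96/π^3 + 12/π.
So RHS = -∫_0^2 v(x) φ(x) dx = -12/π + 96/π^3.
LHS = RHS, so the identity holds for this test φ.
Moreover u is smooth here and v(x) = u'(x) = 3*x**2 - 2*x - 1 pointwise, so the identity holds for every test function. Hence v is the weak derivative of u.


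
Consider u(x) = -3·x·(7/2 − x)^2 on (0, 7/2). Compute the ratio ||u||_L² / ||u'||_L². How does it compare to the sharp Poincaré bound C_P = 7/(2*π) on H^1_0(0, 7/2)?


||u||_L² / ||u'||_L² = sqrt(14)/4 < C_P = 7/(2*π).

u(x) = -3·x·(7/2 − x)^2, so u'(x) = -9*x^2 + 42*x - 147/4.
u(x) = -3·x·(7/2 − x)^2 vanishes at x = 0 and x = 7/2, so u ∈ H^1_0(0, 7/2). Differentiate via the product rule and integrate the resulting polynomials term by term.
  ∫_0^7/2 u² dx = ∫_0^7/2 (9*x^6 - 126*x^5 + 1323*x^4/2 - 3087*x^3/2 + 21609*x^2/16) dx. Term by term:
    ∫_0^7/2 9*x^6 dx = 1058841/128;  ∫_0^7/2 -126*x^5 dx = -2470629/64;  ∫_0^7/2 1323*x^4/2 dx = 22235661/320;
    ∫_0^7/2 -3087*x^3/2 dx = -7411887/128;  ∫_0^7/2 21609*x^2/16 dx = 2470629/128.
  Sum: 1058841/128 − 2470629/64 + 22235661/320 − 7411887/128 + 2470629/128 = 352947/640.
  ∫_0^7/2 (u')² dx = ∫_0^7/2 (81*x^4 - 756*x^3 + 4851*x^2/2 - 3087*x + 21609/16) dx. Term by term:
    ∫_0^7/2 81*x^4 dx = 1361367/160;  ∫_0^7/2 -756*x^3 dx = -453789/16;  ∫_0^7/2 4851*x^2/2 dx = 554631/16;
    ∫_0^7/2 -3087*x dx = -151263/8;  ∫_0^7/2 21609/16 dx = 151263/32.
  Sum: 1361367/160 − 453789/16 + 554631/16 − 151263/8 + 151263/32 = 50421/80.
∫_0^7/2 u² dx = 352947/640, so ||u||_L² = 343*sqrt(30)/80.
∫_0^7/2 (u')² dx = 50421/80, so ||u'||_L² = 49*sqrt(105)/20.
Ratio ||u||_L² / ||u'||_L² = sqrt(14)/4.
Sharp Poincaré constant on H^1_0(0, 7/2) is C_P = L/π = 7/(2*π), achieved by sin(2*π/7·x).
A polynomial bump cannot attain the sharp Poincaré constant (only the first sine eigenfunction does), so the ratio is strictly less than C_P, consistent with ||u||_L² ≤ C_P ||u'||_L².


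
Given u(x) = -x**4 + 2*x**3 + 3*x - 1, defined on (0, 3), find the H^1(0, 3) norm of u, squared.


||u||_{H^1}^2 = 12111/14

The H^1 norm (squared) on an interval (0, L) is
  ||u||_{H^1}^2 = ∫_0^L u(x)^2 dx + ∫_0^L u'(x)^2 dx.
Compute u'(x) = -4*x**3 + 6*x**2 + 3.
Then u(x)^2 = x**8 - 4*x**7 + 4*x**6 - 6*x**5 + 14*x**4 - 4*x**3 + 9*x**2 - 6*x + 1 and u'(x)^2 = 16*x**6 - 48*x**5 + 36*x**4 - 24*x**3 + 36*x**2 + 9.
Integrate each monomial from 0 to 3 using ∫_0^3 c·x^n dx = c·3^(n+1)/(n+1):
  ∫_0^3 u(x)^2 dx = ∫_0^3 (x^8 - 4*x^7 + 4*x^6 - 6*x^5 + 14*x^4 - 4*x^3 + 9*x^2 - 6*x + 1) dx. Term by term:
    ∫_0^3 x^8 dx = 2187;  ∫_0^3 -4*x^7 dx = -6561/2;  ∫_0^3 4*x^6 dx = 8748/7;
    ∫_0^3 -6*x^5 dx = -729;  ∫_0^3 14*x^4 dx = 3402/5;  ∫_0^3 -4*x^3 dx = -81;
    ∫_0^3 9*x^2 dx = 81;  ∫_0^3 -6*x dx = -27;  ∫_0^3 1 dx = 3.
  Sum: 2187 − 6561/2 + 8748/7 − 729 + 3402/5 − 81 + 81 − 27 + 3 = 5853/70.
  ∫_0^3 u'(x)^2 dx = ∫_0^3 (16*x^6 - 48*x^5 + 36*x^4 - 24*x^3 + 36*x^2 + 9) dx. Term by term:
    ∫_0^3 16*x^6 dx = 34992/7;  ∫_0^3 -48*x^5 dx = -5832;  ∫_0^3 36*x^4 dx = 8748/5;
    ∫_0^3 -24*x^3 dx = -486;  ∫_0^3 36*x^2 dx = 324;  ∫_0^3 9 dx = 27.
  Sum: 34992/7 − 5832 + 8748/5 − 486 + 324 + 27 = 27351/35.
Adding: ||u||_{H^1}^2 = 5853/70 + 27351/35 = 12111/14.


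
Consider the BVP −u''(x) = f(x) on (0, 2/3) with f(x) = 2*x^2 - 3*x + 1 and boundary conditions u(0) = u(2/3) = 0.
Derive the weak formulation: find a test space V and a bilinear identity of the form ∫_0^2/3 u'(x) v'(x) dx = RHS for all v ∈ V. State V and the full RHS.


V = H^1_0(0, 2/3) (so v(0) = v(2/3) = 0); weak form: ∫_0^2/3 u'v' dx = ∫_0^2/3 (2*x^2 - 3*x + 1) v dx for all v ∈ V.

Multiply both sides by a test function v and integrate from 0 to 2/3:
  ∫_0^2/3 −u''(x) v(x) dx = ∫_0^2/3 f(x) v(x) dx.
Integrate the LHS by parts once:
  ∫_0^2/3 −u'' v dx = −[u'(x) v(x)]_0^2/3 + ∫_0^2/3 u'(x) v'(x) dx.
Thus ∫_0^2/3 u'(x) v'(x) dx = ∫_0^2/3 f(x) v(x) dx + [u'(x) v(x)]_0^2/3.
Choose V so that boundary terms are either known or forced to vanish.
u is Dirichlet: u(0) = u(2/3) = 0. Let V = H^1_0(0, 2/3); then v(0) = v(2/3) = 0, and [u' v]_0^2/3 = 0.
Weak formulation: find u (satisfying any essential BC) such that ∫_0^2/3 u'(x) v'(x) dx = ∫_0^2/3 f v dx for all v ∈ V.
Substituting f(x) = 2*x^2 - 3*x + 1, the right-hand side is ∫_0^2/3 (2*x^2 - 3*x + 1) v dx.


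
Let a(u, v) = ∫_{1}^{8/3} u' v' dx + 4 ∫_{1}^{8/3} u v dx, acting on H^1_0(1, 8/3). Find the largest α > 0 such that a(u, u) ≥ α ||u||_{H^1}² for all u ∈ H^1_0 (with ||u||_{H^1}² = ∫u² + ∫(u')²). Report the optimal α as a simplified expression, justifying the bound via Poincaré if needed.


α = 1

Coercivity of a(·,·) on H^1_0(1, 8/3) means a(u, u) ≥ α ||u||_{H^1}² for every u ∈ H^1_0.
The interval has length L = 5/3, and Poincaré/coercivity depend only on L. Here a(u, u) = ∫(u')² + (4)·∫u².
Here c = 4 ≥ 1, so a(u,u) = ∫(u')² + c∫u² ≥ ∫(u')² + ∫u² = ||u||_{H^1}², i.e. α = 1 works. No larger α is possible: a(u,u) ≥ α||u||_{H^1}² means (1−α)∫(u')² ≥ (α−c)∫u², and for the modes u_n = sin(nπ(x−x₀)/L) (x₀ the left endpoint) one has ∫u_n²/∫(u_n')² = (L/(nπ))² → 0, so a(u_n,u_n)/||u_n||_{H^1}² → 1. Hence the optimal constant is α = 1.
Therefore α = 1.


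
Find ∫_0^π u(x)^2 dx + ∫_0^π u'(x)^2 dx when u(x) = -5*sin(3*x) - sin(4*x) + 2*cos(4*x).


||u||_{H^1(0,π)}^2 = 2040/7 + 335*π/2

u'(x) = -8*sin(4*x) - 15*cos(3*x) - 4*cos(4*x).
Expand u² and (u')² and integrate term by term on (0, π), using: for integers n ≥ 1, ∫_0^π sin²(nx) dx = ∫_0^π cos²(nx) dx = π/2; for n ≠ n', ∫_0^π sin(nx)sin(n'x) dx = ∫_0^π cos(nx)cos(n'x) dx = 0; and by product-to-sum, ∫_0^π sin(nx)cos(n'x) dx = ½∫_0^π [sin((n+n')x) + sin((n−n')x)] dx, which is 0 when n+n' is even and 2n/(n²−n'²) when n+n' is odd (it need not vanish on (0, π)).
  u² squared terms: (-1)²·∫sin(4x)² dx = 1·π/2 = π/2;  (-5)²·∫sin(3x)² dx = 25·π/2 = 25*π/2;  (2)²·∫cos(4x)² dx = 4·π/2 = 2*π.
  u² cross terms: 2·(-1)·(-5)·∫sin(4x)·sin(3x) dx = 10·(0) = 0;  2·(-1)·(2)·∫sin(4x)·cos(4x) dx = -4·(0) = 0;  2·(-5)·(2)·∫sin(3x)·cos(4x) dx = -20·(-6/7) = 120/7.
  So ∫_0^π u² dx = π/2 + 25*π/2 + 2*π + 0 + 0 + 120/7 = 120/7 + 15*π.
  (u')² squared terms: (-15)²·∫cos(3x)² dx = 225·π/2 = 225*π/2;  (-8)²·∫sin(4x)² dx = 64·π/2 = 32*π;  (-4)²·∫cos(4x)² dx = 16·π/2 = 8*π.
  (u')² cross terms: 2·(-15)·(-8)·∫cos(3x)·sin(4x) dx = 240·(8/7) = 1920/7;  2·(-15)·(-4)·∫cos(3x)·cos(4x) dx = 120·(0) = 0;  2·(-8)·(-4)·∫sin(4x)·cos(4x) dx = 64·(0) = 0.
  So ∫_0^π (u')² dx = 225*π/2 + 32*π + 8*π + 1920/7 + 0 + 0 = 1920/7 + 305*π/2.
||u||_{H^1}^2 = (120/7 + 15*π) + (1920/7 + 305*π/2) = 2040/7 + 335*π/2.
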